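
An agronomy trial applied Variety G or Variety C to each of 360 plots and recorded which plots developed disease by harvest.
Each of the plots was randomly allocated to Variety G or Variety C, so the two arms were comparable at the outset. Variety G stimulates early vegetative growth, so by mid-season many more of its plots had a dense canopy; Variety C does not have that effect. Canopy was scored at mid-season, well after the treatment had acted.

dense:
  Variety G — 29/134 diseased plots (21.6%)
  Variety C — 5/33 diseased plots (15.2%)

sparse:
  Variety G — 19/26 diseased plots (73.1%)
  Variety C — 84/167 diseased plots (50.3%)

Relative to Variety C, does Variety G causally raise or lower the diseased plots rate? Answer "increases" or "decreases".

decreases

Variety C is lower inside every mid-season canopy stratum but Variety G is lower in aggregate. Whether to stratify depends on how mid-season canopy relates to the variety.
Because the variety influences mid-season canopy, mid-season canopy is a post-treatment mediator, not a confounder. Stratifying on it would bias the estimate; the causal effect is the crude pooled difference.
Pooled: Variety G 30.0% vs Variety C 44.5%; Variety G is lower overall.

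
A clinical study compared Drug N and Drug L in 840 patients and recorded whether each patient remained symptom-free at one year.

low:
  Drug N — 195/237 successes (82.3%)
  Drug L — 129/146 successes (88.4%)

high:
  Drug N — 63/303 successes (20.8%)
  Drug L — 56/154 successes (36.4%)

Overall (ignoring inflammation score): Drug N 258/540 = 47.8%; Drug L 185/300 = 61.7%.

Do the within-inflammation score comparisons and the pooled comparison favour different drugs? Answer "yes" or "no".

no

Within each inflammation score level (low 82.3% vs 88.4%; high 20.8% vs 36.4%), Drug L has the higher rate every time. Pooled: 47.8% vs 61.7% — Drug L has the higher rate overall. They agree.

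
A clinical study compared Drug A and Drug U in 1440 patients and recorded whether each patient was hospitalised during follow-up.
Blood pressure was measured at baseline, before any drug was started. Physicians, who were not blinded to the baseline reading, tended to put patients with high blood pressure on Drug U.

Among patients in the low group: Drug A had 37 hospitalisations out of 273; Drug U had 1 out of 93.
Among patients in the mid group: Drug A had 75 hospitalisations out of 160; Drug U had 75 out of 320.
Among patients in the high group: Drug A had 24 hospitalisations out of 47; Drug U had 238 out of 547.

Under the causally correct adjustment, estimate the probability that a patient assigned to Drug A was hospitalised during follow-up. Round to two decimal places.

Drug U is lower inside every blood pressure stratum but Drug A is lower in aggregate. Whether to stratify depends on how blood pressure relates to the drug.
Blood pressure is set before the drug has any effect — it is not caused by the drug — and it independently drives the outcome. That makes it a confounder, so the causal comparison is within blood pressure levels.
Standardising Drug A to the population blood pressure mix: 0.254·37/273 + 0.333·75/160 + 0.412·24/47 = 0.401.

0.40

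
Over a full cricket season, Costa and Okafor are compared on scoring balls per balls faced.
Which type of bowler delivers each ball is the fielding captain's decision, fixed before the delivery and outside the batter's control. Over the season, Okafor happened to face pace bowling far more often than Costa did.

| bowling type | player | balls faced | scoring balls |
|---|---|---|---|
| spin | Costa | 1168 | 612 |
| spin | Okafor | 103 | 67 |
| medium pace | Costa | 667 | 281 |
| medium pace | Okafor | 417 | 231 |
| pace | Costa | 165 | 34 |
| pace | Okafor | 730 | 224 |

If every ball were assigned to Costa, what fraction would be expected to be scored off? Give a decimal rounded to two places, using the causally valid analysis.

0.40

Bowling type satisfies the back-door criterion: it is not a descendant of the player, and it blocks the spurious path from player to outcome. Adjusting for it (i.e., using the within-bowling type rates) gives the causal effect.
Standardising Costa to the population bowling type mix: 0.391·612/1168 + 0.334·281/667 + 0.275·34/165 = 0.402.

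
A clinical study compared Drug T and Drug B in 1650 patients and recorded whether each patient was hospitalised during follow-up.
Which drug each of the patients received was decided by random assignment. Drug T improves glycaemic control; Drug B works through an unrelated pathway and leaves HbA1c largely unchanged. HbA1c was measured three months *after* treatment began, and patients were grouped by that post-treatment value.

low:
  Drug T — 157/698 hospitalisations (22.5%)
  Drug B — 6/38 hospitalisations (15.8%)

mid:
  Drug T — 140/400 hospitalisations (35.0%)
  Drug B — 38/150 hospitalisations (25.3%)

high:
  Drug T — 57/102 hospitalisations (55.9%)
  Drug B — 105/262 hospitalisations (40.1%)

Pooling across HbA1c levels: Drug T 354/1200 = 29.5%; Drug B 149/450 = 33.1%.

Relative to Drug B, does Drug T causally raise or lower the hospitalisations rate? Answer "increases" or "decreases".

decreases

The HbA1c-specific comparison favours Drug B throughout, but the pooled figures favour Drug T. The question is whether to condition on HbA1c.
HbA1c here is a post-treatment variable shaped by the drug; conditioning on it would introduce bias rather than remove it. The overall comparison is the causal one.
Pooled: Drug T 29.5% vs Drug B 33.1%; Drug T is lower overall.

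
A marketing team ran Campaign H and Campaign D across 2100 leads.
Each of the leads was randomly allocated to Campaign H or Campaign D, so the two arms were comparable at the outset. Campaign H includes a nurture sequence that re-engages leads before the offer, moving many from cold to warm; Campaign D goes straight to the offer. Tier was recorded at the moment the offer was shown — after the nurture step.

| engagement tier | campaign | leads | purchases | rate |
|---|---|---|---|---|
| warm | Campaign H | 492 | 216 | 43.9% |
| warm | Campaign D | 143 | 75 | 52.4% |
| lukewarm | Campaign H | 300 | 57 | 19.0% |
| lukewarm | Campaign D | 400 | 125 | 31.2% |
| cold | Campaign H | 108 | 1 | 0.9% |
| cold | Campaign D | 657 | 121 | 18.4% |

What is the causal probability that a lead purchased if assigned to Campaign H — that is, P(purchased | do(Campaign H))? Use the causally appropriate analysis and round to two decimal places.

0.30

Stratifying would compare campaigns among leads the campaigns themselves sorted into engagement tier groups — a form of selection on an intermediate. The unconditioned pooled rates give the total causal effect.
So P(outcome | do(Campaign H)) is just the pooled rate for Campaign H: 274/900 = 0.304.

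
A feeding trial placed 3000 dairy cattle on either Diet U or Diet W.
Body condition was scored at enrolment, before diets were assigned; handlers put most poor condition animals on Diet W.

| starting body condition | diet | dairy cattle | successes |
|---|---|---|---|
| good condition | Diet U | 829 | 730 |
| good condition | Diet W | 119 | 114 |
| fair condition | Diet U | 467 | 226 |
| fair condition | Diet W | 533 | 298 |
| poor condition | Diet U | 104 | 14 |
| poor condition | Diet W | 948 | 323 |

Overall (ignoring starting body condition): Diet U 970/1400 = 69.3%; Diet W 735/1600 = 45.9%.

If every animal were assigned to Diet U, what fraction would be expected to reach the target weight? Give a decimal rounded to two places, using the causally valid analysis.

Nothing the diet does changes starting body condition; the imbalance is an allocation artefact. With starting body condition also predicting the outcome, the pooled figure is confounded, and the within-stratum comparison is the causal one.
Standardising Diet U to the population starting body condition mix: 0.316·730/829 + 0.333·226/467 + 0.351·14/104 = 0.487.

0.49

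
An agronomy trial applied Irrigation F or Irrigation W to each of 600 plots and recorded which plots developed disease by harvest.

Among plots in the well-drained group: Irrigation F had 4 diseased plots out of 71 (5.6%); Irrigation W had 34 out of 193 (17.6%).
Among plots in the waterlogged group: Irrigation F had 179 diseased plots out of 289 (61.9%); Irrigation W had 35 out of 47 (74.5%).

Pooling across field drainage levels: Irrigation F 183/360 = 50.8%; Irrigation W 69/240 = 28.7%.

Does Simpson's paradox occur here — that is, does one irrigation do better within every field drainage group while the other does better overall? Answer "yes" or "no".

yes

Within each field drainage level (well-drained 5.6% vs 17.6%; waterlogged 61.9% vs 74.5%), Irrigation F has the lower rate every time. Pooled: 50.8% vs 28.7% — Irrigation W has the lower rate overall. The two comparisons disagree.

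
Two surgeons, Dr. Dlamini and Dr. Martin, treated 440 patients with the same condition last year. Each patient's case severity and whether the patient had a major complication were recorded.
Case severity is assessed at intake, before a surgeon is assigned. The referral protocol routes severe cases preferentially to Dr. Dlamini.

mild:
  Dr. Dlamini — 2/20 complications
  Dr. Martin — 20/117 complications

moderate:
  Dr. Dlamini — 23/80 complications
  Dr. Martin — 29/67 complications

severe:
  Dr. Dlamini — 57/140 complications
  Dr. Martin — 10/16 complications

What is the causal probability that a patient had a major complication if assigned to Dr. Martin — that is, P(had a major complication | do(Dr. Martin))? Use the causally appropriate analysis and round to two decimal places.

0.42

The case severity-specific comparison favours Dr. Dlamini throughout, but the pooled figures favour Dr. Martin. The question is whether to condition on case severity.
Case severity satisfies the back-door criterion: it is not a descendant of the surgeon, and it blocks the spurious path from surgeon to outcome. Adjusting for it (i.e., using the within-case severity rates) gives the causal effect.
Standardising Dr. Martin to the population case severity mix: 0.311·20/117 + 0.334·29/67 + 0.355·10/16 = 0.419.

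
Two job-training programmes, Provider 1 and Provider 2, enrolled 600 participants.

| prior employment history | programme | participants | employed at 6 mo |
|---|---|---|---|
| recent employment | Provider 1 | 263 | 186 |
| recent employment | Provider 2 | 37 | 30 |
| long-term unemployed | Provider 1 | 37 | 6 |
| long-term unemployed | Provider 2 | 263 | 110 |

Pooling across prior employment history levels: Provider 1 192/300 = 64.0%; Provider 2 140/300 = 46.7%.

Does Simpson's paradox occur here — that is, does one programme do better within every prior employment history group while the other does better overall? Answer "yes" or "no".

Within each prior employment history level (recent employment 70.7% vs 81.1%; long-term unemployed 16.2% vs 41.8%), Provider 2 has the higher rate every time. Pooled: 64.0% vs 46.7% — Provider 1 has the higher rate overall. The two comparisons disagree.

yes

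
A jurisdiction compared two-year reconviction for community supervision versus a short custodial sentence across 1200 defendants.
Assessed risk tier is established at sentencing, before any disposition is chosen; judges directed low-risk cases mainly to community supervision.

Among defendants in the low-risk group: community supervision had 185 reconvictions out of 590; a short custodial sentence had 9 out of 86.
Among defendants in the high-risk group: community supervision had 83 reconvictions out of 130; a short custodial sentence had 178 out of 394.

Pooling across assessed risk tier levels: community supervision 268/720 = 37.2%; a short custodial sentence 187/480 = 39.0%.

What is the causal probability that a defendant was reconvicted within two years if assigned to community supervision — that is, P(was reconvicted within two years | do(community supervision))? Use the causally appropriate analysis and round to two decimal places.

0.46

Nothing the disposition does changes assessed risk tier; the imbalance is an allocation artefact. With assessed risk tier also predicting the outcome, the pooled figure is confounded, and the within-stratum comparison is the causal one.
Standardising community supervision to the population assessed risk tier mix: 0.563·185/590 + 0.437·83/130 = 0.455.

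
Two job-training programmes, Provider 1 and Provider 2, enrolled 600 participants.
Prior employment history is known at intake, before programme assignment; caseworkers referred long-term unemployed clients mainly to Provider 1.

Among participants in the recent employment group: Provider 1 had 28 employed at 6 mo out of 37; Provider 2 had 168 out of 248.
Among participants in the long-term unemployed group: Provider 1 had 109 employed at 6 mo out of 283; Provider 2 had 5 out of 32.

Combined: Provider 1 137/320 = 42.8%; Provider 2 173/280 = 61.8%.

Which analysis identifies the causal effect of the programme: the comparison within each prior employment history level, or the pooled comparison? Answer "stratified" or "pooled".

stratified

Within every prior employment history level Provider 1 has the higher rate, yet pooled Provider 2 does — Simpson's reversal.
Prior employment history satisfies the back-door criterion: it is not a descendant of the programme, and it blocks the spurious path from programme to outcome. Adjusting for it (i.e., using the within-prior employment history rates) gives the causal effect.
Within each level — recent employment: 75.7% vs 67.7%; long-term unemployed: 38.5% vs 15.6% — Provider 1 is higher every time.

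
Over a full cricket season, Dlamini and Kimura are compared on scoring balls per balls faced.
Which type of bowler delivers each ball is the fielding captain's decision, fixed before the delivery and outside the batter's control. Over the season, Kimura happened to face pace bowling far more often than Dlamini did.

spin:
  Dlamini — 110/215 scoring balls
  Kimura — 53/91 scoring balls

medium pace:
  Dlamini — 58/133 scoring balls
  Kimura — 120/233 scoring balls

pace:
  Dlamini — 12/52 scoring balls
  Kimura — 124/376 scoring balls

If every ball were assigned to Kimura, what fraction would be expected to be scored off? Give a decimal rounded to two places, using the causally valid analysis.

The stratified and pooled comparisons disagree (Kimura wins within each bowling type; Dlamini wins overall), so the answer turns on the causal role of bowling type.
Since bowling type is a pre-existing factor (not a product of the player) and it affects the outcome on its own, it is a confounder. The stratified rates, not the pooled rate, identify the causal effect.
Standardising Kimura to the population bowling type mix: 0.278·53/91 + 0.333·120/233 + 0.389·124/376 = 0.462.

0.46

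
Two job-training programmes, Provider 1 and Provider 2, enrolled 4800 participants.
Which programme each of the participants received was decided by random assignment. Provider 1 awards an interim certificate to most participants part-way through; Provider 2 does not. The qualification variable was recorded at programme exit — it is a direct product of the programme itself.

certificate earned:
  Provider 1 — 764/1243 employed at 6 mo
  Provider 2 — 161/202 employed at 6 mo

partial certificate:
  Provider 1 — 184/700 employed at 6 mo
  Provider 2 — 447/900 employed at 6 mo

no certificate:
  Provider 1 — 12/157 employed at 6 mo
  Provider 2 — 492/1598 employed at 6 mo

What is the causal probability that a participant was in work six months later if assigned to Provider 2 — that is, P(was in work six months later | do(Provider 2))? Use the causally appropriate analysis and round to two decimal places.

0.41

The distribution of qualification attained during the programme is itself part of what the programme does — it is an intermediate outcome. Holding it fixed would remove that part of the effect; the total effect is the pooled difference.
So P(outcome | do(Provider 2)) is just the pooled rate for Provider 2: 1100/2700 = 0.407.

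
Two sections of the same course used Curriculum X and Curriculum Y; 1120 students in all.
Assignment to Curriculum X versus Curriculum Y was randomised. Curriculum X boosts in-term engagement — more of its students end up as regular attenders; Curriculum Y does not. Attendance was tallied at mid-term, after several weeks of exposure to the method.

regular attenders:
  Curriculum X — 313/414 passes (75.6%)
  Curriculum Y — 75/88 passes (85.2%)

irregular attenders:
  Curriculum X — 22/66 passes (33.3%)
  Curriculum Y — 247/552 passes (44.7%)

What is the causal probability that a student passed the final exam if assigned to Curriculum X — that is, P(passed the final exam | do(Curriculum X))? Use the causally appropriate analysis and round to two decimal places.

0.70

Mid-term attendance lies on the pathway teaching method → mid-term attendance → outcome, so adjusting for it blocks the indirect effect. For the total causal effect of teaching method, use the unadjusted pooled rates.
So P(outcome | do(Curriculum X)) is just the pooled rate for Curriculum X: 335/480 = 0.698.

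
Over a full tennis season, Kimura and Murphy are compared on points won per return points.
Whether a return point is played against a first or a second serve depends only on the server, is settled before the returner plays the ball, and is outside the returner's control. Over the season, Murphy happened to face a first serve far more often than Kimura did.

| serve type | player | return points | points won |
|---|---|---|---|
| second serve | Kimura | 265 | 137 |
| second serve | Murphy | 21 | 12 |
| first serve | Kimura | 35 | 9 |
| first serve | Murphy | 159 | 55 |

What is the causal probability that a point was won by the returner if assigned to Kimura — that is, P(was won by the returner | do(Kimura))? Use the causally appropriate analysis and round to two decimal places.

Here serve type is a common cause — it drives both which player a case falls under and the outcome. The crude comparison mixes populations; the stratum-specific rates are the causally relevant ones.
Standardising Kimura to the population serve type mix: 0.596·137/265 + 0.404·9/35 = 0.412.

0.41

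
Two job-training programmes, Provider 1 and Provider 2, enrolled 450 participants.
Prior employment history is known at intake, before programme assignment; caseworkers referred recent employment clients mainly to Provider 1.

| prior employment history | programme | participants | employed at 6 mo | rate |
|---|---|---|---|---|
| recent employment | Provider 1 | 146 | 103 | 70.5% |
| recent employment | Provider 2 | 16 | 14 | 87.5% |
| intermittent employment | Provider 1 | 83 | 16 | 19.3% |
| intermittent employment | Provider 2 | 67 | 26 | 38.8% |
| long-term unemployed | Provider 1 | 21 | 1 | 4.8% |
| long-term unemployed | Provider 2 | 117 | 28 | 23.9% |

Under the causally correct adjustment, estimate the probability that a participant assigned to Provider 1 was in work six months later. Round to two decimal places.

0.33

Provider 2 is higher inside every prior employment history stratum but Provider 1 is higher in aggregate. Whether to stratify depends on how prior employment history relates to the programme.
Nothing the programme does changes prior employment history; the imbalance is an allocation artefact. With prior employment history also predicting the outcome, the pooled figure is confounded, and the within-stratum comparison is the causal one.
Standardising Provider 1 to the population prior employment history mix: 0.360·103/146 + 0.333·16/83 + 0.307·1/21 = 0.333.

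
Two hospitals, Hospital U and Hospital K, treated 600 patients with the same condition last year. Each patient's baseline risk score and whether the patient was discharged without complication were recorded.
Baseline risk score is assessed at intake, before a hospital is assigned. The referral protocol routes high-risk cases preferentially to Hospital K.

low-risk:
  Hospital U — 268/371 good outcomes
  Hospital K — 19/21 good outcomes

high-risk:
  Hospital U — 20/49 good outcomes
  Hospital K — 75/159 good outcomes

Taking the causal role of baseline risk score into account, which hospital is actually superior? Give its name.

Here baseline risk score is a common cause — it drives both which hospital a case falls under and the outcome. The crude comparison mixes populations; the stratum-specific rates are the causally relevant ones.
Within each level — low-risk: 72.2% vs 90.5%; high-risk: 40.8% vs 47.2% — Hospital K is higher every time.

Hospital K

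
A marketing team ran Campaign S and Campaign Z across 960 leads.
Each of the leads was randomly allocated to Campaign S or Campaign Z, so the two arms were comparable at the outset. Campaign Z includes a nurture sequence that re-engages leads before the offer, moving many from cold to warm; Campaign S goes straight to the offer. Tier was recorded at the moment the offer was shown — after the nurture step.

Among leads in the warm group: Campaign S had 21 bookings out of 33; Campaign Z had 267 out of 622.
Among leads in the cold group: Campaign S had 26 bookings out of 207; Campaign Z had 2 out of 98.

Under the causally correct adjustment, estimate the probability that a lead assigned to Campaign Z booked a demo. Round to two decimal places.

Within every engagement tier level Campaign S has the higher rate, yet pooled Campaign Z does — Simpson's reversal.
Engagement tier lies on the pathway campaign → engagement tier → outcome, so adjusting for it blocks the indirect effect. For the total causal effect of campaign, use the unadjusted pooled rates.
So P(outcome | do(Campaign Z)) is just the pooled rate for Campaign Z: 269/720 = 0.374.

0.37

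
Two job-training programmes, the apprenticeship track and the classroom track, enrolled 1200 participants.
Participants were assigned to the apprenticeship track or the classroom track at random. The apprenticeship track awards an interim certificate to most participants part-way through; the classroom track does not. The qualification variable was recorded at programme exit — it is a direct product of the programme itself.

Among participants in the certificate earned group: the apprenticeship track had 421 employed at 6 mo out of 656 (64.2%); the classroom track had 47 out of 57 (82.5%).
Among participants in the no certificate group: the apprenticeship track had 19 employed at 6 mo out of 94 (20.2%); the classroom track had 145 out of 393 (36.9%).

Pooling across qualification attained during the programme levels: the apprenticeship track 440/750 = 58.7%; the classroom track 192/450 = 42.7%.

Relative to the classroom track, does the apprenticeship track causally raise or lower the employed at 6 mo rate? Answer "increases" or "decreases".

increases

The stratified and pooled comparisons disagree (the classroom track wins within each qualification attained during the programme; the apprenticeship track wins overall), so the answer turns on the causal role of qualification attained during the programme.
The distribution of qualification attained during the programme is itself part of what the programme does — it is an intermediate outcome. Holding it fixed would remove that part of the effect; the total effect is the pooled difference.
Pooled: the apprenticeship track 58.7% vs the classroom track 42.7%; the apprenticeship track is higher overall.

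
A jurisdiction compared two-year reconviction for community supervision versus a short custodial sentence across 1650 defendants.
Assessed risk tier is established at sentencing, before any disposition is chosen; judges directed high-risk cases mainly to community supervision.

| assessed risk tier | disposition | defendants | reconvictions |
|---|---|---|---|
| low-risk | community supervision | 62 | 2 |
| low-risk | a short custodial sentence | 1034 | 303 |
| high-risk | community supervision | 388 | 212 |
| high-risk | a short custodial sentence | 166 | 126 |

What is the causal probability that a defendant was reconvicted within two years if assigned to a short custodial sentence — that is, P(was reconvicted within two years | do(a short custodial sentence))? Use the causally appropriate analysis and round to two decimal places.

0.45

Assessed risk tier is set before the disposition has any effect — it is not caused by the disposition — and it independently drives the outcome. That makes it a confounder, so the causal comparison is within assessed risk tier levels.
Standardising a short custodial sentence to the population assessed risk tier mix: 0.664·303/1034 + 0.336·126/166 = 0.449.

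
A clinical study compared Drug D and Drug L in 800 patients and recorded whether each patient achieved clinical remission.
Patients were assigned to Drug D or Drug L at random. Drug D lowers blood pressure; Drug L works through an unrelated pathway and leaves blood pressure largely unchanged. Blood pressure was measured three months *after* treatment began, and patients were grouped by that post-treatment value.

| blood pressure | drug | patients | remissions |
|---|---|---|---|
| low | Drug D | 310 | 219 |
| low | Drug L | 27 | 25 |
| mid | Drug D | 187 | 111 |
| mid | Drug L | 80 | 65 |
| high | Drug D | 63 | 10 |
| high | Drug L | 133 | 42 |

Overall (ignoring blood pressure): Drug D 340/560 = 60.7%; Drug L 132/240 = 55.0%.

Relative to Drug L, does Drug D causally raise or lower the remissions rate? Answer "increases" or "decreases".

increases

Blood pressure here is a post-treatment variable shaped by the drug; conditioning on it would introduce bias rather than remove it. The overall comparison is the causal one.
Pooled: Drug D 60.7% vs Drug L 55.0%; Drug D is higher overall.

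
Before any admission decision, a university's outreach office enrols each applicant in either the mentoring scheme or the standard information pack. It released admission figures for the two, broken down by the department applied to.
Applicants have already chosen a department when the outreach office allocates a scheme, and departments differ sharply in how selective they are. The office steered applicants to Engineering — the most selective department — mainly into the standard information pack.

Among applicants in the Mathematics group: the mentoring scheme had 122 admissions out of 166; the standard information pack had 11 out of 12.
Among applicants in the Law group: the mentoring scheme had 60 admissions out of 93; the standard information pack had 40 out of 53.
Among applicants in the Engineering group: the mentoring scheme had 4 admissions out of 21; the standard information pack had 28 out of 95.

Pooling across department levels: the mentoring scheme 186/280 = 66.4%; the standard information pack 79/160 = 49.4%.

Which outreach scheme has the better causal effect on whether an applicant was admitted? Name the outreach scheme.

the standard information pack

The imbalance in department arose from how applicants were allocated, not from anything the outreach scheme did; and department independently affects the outcome. The pooled gap is confounded — condition on department.
Within each level — Mathematics: 73.5% vs 91.7%; Law: 64.5% vs 75.5%; Engineering: 19.0% vs 29.5% — the standard information pack is higher every time.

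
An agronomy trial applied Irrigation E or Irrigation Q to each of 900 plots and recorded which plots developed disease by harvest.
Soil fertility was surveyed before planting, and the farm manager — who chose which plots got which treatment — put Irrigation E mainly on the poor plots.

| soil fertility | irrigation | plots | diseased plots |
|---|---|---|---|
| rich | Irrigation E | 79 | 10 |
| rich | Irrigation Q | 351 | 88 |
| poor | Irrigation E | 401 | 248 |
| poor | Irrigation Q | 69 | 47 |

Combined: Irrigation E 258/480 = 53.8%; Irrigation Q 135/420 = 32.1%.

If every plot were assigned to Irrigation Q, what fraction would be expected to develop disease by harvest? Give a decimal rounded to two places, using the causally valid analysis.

0.48

The soil fertility-specific comparison favours Irrigation E throughout, but the pooled figures favour Irrigation Q. The question is whether to condition on soil fertility.
Soil fertility satisfies the back-door criterion: it is not a descendant of the irrigation, and it blocks the spurious path from irrigation to outcome. Adjusting for it (i.e., using the within-soil fertility rates) gives the causal effect.
Standardising Irrigation Q to the population soil fertility mix: 0.478·88/351 + 0.522·47/69 = 0.476.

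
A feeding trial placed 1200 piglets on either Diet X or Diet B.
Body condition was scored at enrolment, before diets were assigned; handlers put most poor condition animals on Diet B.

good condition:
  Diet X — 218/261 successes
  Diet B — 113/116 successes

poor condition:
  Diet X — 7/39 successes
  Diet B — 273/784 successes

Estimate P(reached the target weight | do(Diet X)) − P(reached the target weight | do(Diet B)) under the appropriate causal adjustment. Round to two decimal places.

-0.16

The stratified and pooled comparisons disagree (Diet B wins within each starting body condition; Diet X wins overall), so the answer turns on the causal role of starting body condition.
Nothing the diet does changes starting body condition; the imbalance is an allocation artefact. With starting body condition also predicting the outcome, the pooled figure is confounded, and the within-stratum comparison is the causal one.
Adjusting over the population distribution of starting body condition: 0.314·(0.835−0.974) + 0.686·(0.179−0.348) = -0.159.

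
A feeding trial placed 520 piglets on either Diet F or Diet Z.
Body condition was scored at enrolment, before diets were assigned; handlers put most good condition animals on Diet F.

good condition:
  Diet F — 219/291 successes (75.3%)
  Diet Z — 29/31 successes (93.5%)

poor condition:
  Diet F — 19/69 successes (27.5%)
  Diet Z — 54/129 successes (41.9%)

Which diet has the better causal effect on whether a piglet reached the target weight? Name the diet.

Since starting body condition is a pre-existing factor (not a product of the diet) and it affects the outcome on its own, it is a confounder. The stratified rates, not the pooled rate, identify the causal effect.
Within each level — good condition: 75.3% vs 93.5%; poor condition: 27.5% vs 41.9% — Diet Z is higher every time.

Diet Z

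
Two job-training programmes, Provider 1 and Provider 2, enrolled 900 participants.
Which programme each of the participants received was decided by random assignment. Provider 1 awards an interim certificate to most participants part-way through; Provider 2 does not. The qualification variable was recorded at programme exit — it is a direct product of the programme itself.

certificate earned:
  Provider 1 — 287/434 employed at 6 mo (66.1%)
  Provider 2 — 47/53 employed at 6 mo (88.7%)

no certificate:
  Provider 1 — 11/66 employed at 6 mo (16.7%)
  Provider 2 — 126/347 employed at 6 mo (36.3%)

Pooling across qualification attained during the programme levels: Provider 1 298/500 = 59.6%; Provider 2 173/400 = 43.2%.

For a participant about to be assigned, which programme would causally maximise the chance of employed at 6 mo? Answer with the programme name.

Provider 1

The qualification attained during the programme-specific comparison favours Provider 2 throughout, but the pooled figures favour Provider 1. The question is whether to condition on qualification attained during the programme.
Qualification attained during the programme is downstream of the programme. One should not condition on a consequence of treatment, so the overall rates are the right comparison.
Pooled: Provider 1 59.6% vs Provider 2 43.2%; Provider 1 is higher overall.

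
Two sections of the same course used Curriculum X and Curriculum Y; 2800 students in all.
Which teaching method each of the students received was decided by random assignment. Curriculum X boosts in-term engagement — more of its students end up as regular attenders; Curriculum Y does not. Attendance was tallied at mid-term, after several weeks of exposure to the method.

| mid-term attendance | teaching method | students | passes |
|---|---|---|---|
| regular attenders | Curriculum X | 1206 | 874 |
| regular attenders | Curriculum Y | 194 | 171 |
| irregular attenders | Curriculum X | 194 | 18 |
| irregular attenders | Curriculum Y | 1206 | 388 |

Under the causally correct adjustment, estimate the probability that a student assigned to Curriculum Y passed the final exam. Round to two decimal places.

The distribution of mid-term attendance is itself part of what the teaching method does — it is an intermediate outcome. Holding it fixed would remove that part of the effect; the total effect is the pooled difference.
So P(outcome | do(Curriculum Y)) is just the pooled rate for Curriculum Y: 559/1400 = 0.399.

0.40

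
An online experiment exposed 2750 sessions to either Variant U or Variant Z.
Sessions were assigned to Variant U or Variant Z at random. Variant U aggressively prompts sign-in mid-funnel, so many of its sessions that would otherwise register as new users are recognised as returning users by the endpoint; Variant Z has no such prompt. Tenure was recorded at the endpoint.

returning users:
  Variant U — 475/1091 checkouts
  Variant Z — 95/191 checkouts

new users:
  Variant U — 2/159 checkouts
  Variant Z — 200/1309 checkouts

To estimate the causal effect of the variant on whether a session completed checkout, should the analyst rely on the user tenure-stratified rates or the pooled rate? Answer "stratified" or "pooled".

pooled

User tenure is recorded after the variant and is itself shifted by it — it sits on the causal path from variant to outcome. Conditioning on a mediator would strip out part of the effect we want; the pooled comparison gives the total causal effect.
Pooled: Variant U 38.2% vs Variant Z 19.7%; Variant U is higher overall.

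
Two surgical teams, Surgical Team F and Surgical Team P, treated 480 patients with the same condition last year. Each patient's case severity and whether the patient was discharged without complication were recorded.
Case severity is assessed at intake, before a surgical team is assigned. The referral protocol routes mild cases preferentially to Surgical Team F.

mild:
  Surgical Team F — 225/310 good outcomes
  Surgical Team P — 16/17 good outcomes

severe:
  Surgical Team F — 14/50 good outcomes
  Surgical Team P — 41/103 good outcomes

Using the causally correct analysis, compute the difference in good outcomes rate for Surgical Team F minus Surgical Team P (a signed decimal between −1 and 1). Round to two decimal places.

-0.18

Here case severity is a common cause — it drives both which surgical team a case falls under and the outcome. The crude comparison mixes populations; the stratum-specific rates are the causally relevant ones.
Adjusting over the population distribution of case severity: 0.681·(0.726−0.941) + 0.319·(0.280−0.398) = -0.184.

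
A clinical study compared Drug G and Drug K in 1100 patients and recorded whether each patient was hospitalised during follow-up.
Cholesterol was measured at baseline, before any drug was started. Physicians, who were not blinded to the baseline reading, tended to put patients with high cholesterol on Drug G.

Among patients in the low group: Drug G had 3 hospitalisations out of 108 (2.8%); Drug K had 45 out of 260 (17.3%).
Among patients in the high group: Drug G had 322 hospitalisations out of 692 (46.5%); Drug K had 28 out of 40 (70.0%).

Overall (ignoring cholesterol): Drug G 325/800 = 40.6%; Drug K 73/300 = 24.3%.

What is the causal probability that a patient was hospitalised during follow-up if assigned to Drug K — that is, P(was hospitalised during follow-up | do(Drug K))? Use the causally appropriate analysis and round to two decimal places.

Cholesterol satisfies the back-door criterion: it is not a descendant of the drug, and it blocks the spurious path from drug to outcome. Adjusting for it (i.e., using the within-cholesterol rates) gives the causal effect.
Standardising Drug K to the population cholesterol mix: 0.335·45/260 + 0.665·28/40 = 0.524.

0.52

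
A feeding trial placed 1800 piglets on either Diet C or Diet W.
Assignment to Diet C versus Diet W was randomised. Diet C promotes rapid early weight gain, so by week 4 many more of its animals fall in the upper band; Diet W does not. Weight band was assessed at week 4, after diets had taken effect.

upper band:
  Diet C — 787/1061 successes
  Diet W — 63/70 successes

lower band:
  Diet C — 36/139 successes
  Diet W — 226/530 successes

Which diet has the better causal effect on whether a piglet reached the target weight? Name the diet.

The week-4 weight band-specific comparison favours Diet W throughout, but the pooled figures favour Diet C. The question is whether to condition on week-4 weight band.
Stratifying would compare diets among piglets the diets themselves sorted into week-4 weight band groups — a form of selection on an intermediate. The unconditioned pooled rates give the total causal effect.
Pooled: Diet C 68.6% vs Diet W 48.2%; Diet C is higher overall.

Diet C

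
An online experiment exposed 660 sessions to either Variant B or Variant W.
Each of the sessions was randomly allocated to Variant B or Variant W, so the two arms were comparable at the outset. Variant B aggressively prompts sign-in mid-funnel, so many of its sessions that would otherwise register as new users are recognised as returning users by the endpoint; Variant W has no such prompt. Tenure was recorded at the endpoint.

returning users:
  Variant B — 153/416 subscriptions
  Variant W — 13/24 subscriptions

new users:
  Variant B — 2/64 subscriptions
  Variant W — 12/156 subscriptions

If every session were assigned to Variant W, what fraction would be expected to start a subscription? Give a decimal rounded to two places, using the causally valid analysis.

0.14

Within every user tenure level Variant W has the higher rate, yet pooled Variant B does — Simpson's reversal.
Because the variant influences user tenure, user tenure is a post-treatment mediator, not a confounder. Stratifying on it would bias the estimate; the causal effect is the crude pooled difference.
So P(outcome | do(Variant W)) is just the pooled rate for Variant W: 25/180 = 0.139.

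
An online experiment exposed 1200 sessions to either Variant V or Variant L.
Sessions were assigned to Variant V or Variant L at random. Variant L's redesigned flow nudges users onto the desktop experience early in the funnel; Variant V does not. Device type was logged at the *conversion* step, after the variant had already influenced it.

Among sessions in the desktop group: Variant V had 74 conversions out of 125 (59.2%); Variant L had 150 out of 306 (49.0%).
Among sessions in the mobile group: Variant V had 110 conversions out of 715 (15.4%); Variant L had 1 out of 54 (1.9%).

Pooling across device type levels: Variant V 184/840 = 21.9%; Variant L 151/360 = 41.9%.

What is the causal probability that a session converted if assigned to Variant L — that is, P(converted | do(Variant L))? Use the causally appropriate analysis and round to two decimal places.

0.42

The stratified and pooled comparisons disagree (Variant V wins within each device type; Variant L wins overall), so the answer turns on the causal role of device type.
Device type is recorded after the variant and is itself shifted by it — it sits on the causal path from variant to outcome. Conditioning on a mediator would strip out part of the effect we want; the pooled comparison gives the total causal effect.
So P(outcome | do(Variant L)) is just the pooled rate for Variant L: 151/360 = 0.419.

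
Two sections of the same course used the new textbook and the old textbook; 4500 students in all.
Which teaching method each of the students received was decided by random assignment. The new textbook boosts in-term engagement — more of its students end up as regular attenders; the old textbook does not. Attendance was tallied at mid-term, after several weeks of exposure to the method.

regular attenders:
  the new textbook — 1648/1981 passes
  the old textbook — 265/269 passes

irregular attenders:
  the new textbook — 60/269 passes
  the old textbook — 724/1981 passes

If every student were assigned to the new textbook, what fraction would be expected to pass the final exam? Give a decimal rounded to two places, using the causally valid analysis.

0.76

Stratifying would compare teaching methods among students the teaching methods themselves sorted into mid-term attendance groups — a form of selection on an intermediate. The unconditioned pooled rates give the total causal effect.
So P(outcome | do(the new textbook)) is just the pooled rate for the new textbook: 1708/2250 = 0.759.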